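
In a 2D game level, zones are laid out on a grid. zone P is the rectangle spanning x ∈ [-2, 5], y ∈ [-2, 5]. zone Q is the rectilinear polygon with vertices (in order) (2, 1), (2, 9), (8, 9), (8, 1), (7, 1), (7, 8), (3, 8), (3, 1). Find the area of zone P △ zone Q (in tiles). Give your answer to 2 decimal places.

|zone P| = 49, |zone Q| = 20, |zone P∩zone Q| = 4.
|zone P △ zone Q| = |zone P| + |zone Q| − 2·|zone P∩zone Q| = 49 + 20 − 8 = 61.00.

61.00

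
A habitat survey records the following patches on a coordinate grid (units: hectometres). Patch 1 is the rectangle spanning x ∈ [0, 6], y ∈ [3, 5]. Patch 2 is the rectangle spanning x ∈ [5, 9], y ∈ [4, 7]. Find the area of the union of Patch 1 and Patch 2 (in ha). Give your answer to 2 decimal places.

23.00

By inclusion–exclusion:
Individual areas: |Patch 1| = 12, |Patch 2| = 12.
|Patch 1∩Patch 2|: x∈[5,6], y∈[4,5] → 1·1 = 1.
|Patch 1 ∪ Patch 2| = 24 − 1 = 23.00.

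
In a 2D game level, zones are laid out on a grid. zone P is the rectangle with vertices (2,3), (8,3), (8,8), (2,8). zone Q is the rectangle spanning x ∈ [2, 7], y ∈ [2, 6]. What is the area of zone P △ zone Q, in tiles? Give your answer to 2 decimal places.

|zone P∩zone Q|: x∈[2,7], y∈[3,6] → 5·3 = 15.
|zone P △ zone Q| = |zone P| + |zone Q| − 2·|zone P∩zone Q| = 30 + 20 − 30 = 20.00.

20.00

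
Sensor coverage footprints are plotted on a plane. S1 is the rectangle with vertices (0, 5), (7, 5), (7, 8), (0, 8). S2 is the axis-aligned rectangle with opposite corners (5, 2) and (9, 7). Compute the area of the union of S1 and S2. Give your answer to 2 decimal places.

By inclusion–exclusion:
Individual areas: |S1| = 21, |S2| = 20.
|S1∩S2|: x∈[5,7], y∈[5,7] → 2·2 = 4.
|S1 ∪ S2| = 41 − 4 = 37.00.

37.00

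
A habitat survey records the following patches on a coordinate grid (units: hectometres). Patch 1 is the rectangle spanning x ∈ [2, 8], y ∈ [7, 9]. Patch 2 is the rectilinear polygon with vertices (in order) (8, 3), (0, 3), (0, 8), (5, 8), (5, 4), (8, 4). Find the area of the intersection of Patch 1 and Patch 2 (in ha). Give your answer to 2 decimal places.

The intersection is the polygon with vertices (2,7), (2,8), (5,8), (5,7).
By the shoelace formula its area is 3.00.

3.00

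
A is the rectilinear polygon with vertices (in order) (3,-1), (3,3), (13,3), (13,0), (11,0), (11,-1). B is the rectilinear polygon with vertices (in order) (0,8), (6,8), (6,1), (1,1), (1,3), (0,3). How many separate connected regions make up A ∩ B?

1

A ∩ B is a single connected region.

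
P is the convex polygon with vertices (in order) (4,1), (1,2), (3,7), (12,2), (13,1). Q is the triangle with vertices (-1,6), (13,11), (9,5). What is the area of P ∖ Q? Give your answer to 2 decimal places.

34.97

|P| = 37.5, |P∩Q| = 2.5281.
|P ∖ Q| = |P| − |P∩Q| = 37.5 − 2.5281 = 34.97.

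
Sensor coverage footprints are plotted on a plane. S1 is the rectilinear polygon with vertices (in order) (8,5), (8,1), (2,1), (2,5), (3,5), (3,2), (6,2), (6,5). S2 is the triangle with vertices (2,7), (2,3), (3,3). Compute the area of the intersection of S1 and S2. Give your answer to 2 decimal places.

The intersection is the polygon with vertices (2,5), (2.5,5), (3,3), (2,3).
By the shoelace formula its area is 1.50.

1.50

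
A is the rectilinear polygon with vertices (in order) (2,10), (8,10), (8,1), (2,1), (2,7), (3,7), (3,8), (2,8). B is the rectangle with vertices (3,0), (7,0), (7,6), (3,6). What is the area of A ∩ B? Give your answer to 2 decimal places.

The intersection is the polygon with vertices (3,1), (3,6), (7,6), (7,1).
By the shoelace formula its area is 20.00.

20.00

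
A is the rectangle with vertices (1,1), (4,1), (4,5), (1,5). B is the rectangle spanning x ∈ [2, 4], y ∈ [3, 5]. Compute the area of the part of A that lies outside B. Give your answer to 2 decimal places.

8.00

|A∩B|: x∈[2,4], y∈[3,5] → 2·2 = 4.
|A| = 12.
|A ∖ B| = |A| − |A∩B| = 12 − 4 = 8.00.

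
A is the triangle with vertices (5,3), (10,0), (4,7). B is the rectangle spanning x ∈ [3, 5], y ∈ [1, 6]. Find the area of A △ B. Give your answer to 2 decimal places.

|A| = 8.5, |B| = 10, |A∩B| = 1.1131.
|A △ B| = |A| + |B| − 2·|A∩B| = 8.5 + 10 − 2.2262 = 16.27.

16.27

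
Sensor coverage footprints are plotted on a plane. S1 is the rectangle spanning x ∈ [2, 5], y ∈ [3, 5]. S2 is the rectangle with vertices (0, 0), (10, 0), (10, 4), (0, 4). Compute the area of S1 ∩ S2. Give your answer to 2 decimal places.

|S1∩S2|: x∈[2,5], y∈[3,4] → 3·1 = 3.

3.00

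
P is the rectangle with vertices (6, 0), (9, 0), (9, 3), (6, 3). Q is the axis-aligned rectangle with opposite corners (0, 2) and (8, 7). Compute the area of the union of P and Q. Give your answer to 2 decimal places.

47.00

By inclusion–exclusion:
Individual areas: |P| = 9, |Q| = 40.
|P∩Q|: x∈[6,8], y∈[2,3] → 2·1 = 2.
|P ∪ Q| = 49 − 2 = 47.00.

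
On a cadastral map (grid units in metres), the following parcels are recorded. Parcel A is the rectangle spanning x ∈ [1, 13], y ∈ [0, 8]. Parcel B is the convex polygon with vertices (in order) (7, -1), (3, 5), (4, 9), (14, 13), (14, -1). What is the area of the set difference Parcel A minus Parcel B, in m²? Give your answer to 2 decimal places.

|Parcel A| = 96, |Parcel A∩Parcel B| = 70.5417.
|Parcel A ∖ Parcel B| = |Parcel A| − |Parcel A∩Parcel B| = 96 − 70.5417 = 25.46.

25.46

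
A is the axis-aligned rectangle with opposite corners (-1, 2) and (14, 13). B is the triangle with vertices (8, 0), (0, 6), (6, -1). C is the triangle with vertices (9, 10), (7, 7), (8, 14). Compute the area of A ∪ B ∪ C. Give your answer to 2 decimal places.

171.39

By inclusion–exclusion:
Individual areas: |A| = 165, |B| = 10, |C| = 5.5.
|A∩B| = 3.8095.
|A∩C| = 5.3036.
|B∩C| = 0.
|A∩B∩C| = 0.
|A ∪ B ∪ C| = 180.5 − 9.1131 + 0 = 171.39.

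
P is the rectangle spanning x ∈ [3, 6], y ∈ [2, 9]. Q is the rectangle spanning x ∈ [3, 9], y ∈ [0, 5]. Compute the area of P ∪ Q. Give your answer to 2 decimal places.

By inclusion–exclusion:
Individual areas: |P| = 21, |Q| = 30.
|P∩Q|: x∈[3,6], y∈[2,5] → 3·3 = 9.
|P ∪ Q| = 51 − 9 = 42.00.

42.00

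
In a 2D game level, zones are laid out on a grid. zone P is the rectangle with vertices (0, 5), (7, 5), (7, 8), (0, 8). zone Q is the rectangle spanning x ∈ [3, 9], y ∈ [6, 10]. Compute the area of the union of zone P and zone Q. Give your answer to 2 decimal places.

By inclusion–exclusion:
Individual areas: |zone P| = 21, |zone Q| = 24.
|zone P∩zone Q|: x∈[3,7], y∈[6,8] → 4·2 = 8.
|zone P ∪ zone Q| = 45 − 8 = 37.00.

37.00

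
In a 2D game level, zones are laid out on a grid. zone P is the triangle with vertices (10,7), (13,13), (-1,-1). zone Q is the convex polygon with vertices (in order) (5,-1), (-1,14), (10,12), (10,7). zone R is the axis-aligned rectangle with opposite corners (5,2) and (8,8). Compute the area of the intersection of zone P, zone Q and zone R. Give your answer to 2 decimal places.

The intersection is the polygon with vertices (5,3.364), (5,5), (8,8), (8,5.545).
By the shoelace formula its area is 6.14.

6.14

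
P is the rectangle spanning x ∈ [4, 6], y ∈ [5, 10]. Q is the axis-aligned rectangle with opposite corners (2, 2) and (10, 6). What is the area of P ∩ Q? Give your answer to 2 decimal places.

2.00

|P∩Q|: x∈[4,6], y∈[5,6] → 2·1 = 2.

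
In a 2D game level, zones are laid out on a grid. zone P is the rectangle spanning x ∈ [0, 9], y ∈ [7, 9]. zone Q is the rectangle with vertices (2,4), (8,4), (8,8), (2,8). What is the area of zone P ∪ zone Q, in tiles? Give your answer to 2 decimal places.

By inclusion–exclusion:
Individual areas: |zone P| = 18, |zone Q| = 24.
|zone P∩zone Q|: x∈[2,8], y∈[7,8] → 6·1 = 6.
|zone P ∪ zone Q| = 42 − 6 = 36.00.

36.00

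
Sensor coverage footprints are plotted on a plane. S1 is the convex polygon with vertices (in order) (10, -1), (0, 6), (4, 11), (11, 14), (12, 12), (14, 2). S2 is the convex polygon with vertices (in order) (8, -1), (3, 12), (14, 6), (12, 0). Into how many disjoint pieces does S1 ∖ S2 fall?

4

S1 ∖ S2 splits into 4 disjoint pieces (area 0.3816, area 25.3833, area 29.1293, area 2.5556).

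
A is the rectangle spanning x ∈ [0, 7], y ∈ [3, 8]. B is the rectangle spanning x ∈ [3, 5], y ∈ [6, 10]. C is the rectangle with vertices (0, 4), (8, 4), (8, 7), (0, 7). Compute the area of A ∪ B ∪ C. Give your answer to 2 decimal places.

42.00

By inclusion–exclusion:
Individual areas: |A| = 35, |B| = 8, |C| = 24.
|A∩B|: x∈[3,5], y∈[6,8] → 2·2 = 4.
|A∩C|: x∈[0,7], y∈[4,7] → 7·3 = 21.
|B∩C|: x∈[3,5], y∈[6,7] → 2·1 = 2.
|A∩B∩C| = 2.
|A ∪ B ∪ C| = 67 − 27 + 2 = 42.00.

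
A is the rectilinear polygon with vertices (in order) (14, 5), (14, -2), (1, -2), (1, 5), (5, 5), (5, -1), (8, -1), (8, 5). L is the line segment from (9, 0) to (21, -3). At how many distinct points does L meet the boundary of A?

1

The segment meets the boundary at (14,-1.25).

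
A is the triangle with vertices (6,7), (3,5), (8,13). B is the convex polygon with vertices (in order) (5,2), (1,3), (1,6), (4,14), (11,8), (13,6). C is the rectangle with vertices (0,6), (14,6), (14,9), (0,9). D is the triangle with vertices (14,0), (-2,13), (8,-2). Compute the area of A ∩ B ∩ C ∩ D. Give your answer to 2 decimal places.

1.59

The intersection is the polygon with vertices (4.5,6), (3.625,6), (4.632,7.611), (5.662,6.775).
By the shoelace formula its area is 1.59.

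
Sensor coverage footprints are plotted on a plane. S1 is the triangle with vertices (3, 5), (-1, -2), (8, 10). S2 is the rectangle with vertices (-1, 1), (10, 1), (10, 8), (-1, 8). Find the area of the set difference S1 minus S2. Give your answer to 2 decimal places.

1.30

|S1| = 7.5, |S1∩S2| = 6.1964.
|S1 ∖ S2| = |S1| − |S1∩S2| = 7.5 − 6.1964 = 1.30.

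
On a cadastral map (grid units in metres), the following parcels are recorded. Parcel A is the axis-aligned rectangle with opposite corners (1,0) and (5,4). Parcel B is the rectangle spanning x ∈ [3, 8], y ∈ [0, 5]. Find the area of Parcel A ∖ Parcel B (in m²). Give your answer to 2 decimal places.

8.00

|Parcel A∩Parcel B|: x∈[3,5], y∈[0,4] → 2·4 = 8.
|Parcel A| = 16.
|Parcel A ∖ Parcel B| = |Parcel A| − |Parcel A∩Parcel B| = 16 − 8 = 8.00.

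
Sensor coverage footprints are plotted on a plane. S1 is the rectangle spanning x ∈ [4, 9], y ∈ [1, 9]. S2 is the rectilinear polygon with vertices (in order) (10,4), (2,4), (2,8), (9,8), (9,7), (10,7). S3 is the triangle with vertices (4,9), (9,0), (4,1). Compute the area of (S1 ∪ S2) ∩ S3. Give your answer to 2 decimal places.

17.78

The region (S1 ∪ S2) ∩ S3 is the polygon with vertices (4,1), (4,4), (4,8), (4,9), (8.444,1).
By the shoelace formula its area is 17.78.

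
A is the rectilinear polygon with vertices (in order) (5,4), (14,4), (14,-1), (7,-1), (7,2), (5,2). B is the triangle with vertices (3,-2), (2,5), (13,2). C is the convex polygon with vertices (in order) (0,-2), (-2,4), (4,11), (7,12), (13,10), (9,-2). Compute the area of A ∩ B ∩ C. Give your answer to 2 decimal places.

The intersection is the polygon with vertices (10.556,2.667), (9.923,0.769), (7,-0.4), (7,2), (5,2), (5,4), (5.667,4).
By the shoelace formula its area is 13.34.

13.34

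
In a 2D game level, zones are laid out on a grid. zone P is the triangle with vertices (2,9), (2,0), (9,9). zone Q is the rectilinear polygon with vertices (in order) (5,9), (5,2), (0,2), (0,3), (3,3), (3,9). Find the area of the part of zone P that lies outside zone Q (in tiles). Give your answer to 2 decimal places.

17.84

|zone P| = 31.5, |zone P∩zone Q| = 13.6587.
|zone P ∖ zone Q| = |zone P| − |zone P∩zone Q| = 31.5 − 13.6587 = 17.84.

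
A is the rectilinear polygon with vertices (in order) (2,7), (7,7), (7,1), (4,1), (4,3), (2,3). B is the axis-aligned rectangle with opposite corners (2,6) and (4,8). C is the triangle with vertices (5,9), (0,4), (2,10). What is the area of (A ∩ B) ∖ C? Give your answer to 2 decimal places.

1.50

|A ∩ B| = 2.
|(A ∩ B) ∩ C| = 0.5.
|(A ∩ B) ∖ C| = 2 − 0.5 = 1.50.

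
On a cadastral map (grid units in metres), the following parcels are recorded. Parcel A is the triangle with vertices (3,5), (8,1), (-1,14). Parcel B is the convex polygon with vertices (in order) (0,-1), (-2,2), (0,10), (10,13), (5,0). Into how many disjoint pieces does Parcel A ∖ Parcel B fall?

Parcel A ∖ Parcel B splits into 2 disjoint pieces (area 1.0835, area 1.6742).

2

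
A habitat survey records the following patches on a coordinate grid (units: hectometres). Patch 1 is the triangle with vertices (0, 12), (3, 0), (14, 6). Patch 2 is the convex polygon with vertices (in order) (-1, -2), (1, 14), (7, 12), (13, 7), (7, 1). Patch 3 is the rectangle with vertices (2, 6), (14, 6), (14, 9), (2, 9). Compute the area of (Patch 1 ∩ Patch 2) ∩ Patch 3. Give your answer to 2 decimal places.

The region (Patch 1 ∩ Patch 2) ∩ Patch 3 is the polygon with vertices (12.6,6.6), (12,6), (2,6), (2,9), (7,9).
By the shoelace formula its area is 24.90.

24.90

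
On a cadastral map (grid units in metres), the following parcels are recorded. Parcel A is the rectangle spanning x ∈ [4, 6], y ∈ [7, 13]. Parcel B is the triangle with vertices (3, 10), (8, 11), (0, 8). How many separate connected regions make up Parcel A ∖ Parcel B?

Parcel A ∖ Parcel B splits into 2 disjoint pieces (area 5.75, area 5.2).

2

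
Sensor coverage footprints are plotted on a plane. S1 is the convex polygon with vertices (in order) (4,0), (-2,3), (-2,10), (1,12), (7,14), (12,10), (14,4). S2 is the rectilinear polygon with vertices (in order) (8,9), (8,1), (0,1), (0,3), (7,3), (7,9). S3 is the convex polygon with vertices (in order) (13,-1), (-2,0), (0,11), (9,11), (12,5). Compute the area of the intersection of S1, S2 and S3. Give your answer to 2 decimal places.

The intersection is the polygon with vertices (0,3), (7,3), (7,9), (8,9), (8,1.6), (6.5,1), (2,1), (0,2).
By the shoelace formula its area is 20.55.

20.55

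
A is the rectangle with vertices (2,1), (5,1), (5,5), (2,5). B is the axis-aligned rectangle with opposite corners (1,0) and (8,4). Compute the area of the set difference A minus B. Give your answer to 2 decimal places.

|A∩B|: x∈[2,5], y∈[1,4] → 3·3 = 9.
|A| = 12.
|A ∖ B| = |A| − |A∩B| = 12 − 9 = 3.00.

3.00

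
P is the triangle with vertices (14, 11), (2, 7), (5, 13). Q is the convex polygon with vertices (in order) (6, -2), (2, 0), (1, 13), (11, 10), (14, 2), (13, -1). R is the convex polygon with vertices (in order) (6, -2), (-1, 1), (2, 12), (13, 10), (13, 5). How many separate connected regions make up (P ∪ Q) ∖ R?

2

(P ∪ Q) ∖ R splits into 2 disjoint pieces (area 23.8182, area 14.8283).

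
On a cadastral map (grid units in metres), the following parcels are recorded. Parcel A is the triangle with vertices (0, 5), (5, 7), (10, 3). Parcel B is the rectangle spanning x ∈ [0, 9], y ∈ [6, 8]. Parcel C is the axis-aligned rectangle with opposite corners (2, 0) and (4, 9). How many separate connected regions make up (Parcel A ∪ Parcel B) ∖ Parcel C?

3

(Parcel A ∪ Parcel B) ∖ Parcel C splits into 3 disjoint pieces (area 4, area 18.775, area 1.2).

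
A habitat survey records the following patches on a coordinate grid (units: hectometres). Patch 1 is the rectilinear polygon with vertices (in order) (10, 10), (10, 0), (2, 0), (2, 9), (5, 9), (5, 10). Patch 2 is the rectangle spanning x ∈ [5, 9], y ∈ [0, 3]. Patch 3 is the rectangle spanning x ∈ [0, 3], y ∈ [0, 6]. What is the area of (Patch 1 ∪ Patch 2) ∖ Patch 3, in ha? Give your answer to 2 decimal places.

|Patch 1 ∪ Patch 2| = 77.
|(Patch 1 ∪ Patch 2) ∩ Patch 3| = 6.
|(Patch 1 ∪ Patch 2) ∖ Patch 3| = 77 − 6 = 71.00.

71.00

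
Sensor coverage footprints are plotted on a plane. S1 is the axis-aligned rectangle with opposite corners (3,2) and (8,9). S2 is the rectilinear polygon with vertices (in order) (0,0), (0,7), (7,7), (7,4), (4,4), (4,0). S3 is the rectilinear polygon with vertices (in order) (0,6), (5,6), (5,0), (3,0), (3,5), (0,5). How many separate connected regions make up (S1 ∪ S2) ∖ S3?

(S1 ∪ S2) ∖ S3 splits into 2 disjoint pieces (area 30, area 15).

2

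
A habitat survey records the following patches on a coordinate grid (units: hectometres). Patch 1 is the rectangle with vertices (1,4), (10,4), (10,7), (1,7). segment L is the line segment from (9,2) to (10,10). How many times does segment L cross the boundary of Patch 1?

2

The segment meets the boundary at (9.625,7), (9.25,4).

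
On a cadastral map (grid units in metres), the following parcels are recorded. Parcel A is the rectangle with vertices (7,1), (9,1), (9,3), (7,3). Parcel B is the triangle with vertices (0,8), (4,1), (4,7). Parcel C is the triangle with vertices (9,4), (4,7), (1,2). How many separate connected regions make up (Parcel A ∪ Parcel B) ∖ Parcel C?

(Parcel A ∪ Parcel B) ∖ Parcel C splits into 3 disjoint pieces (area 4, area 6.7317, area 0.7656).

3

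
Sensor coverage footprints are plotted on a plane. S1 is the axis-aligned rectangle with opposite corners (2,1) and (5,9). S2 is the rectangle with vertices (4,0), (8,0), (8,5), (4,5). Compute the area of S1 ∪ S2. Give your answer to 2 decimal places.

By inclusion–exclusion:
Individual areas: |S1| = 24, |S2| = 20.
|S1∩S2|: x∈[4,5], y∈[1,5] → 1·4 = 4.
|S1 ∪ S2| = 44 − 4 = 40.00.

40.00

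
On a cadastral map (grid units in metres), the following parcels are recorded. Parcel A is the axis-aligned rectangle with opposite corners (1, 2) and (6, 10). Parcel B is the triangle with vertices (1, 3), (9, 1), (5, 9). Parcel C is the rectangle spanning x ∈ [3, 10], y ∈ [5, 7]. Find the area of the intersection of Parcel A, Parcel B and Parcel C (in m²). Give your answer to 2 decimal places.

The intersection is the polygon with vertices (3.667,7), (6,7), (6,5), (3,5), (3,6).
By the shoelace formula its area is 5.67.

5.67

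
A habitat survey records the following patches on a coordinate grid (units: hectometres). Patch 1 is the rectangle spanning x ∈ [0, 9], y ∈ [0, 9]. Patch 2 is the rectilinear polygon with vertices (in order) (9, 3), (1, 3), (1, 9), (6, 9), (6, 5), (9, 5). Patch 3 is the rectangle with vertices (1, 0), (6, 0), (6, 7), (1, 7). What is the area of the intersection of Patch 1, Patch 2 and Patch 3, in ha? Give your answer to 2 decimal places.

The intersection is the polygon with vertices (1,3), (1,7), (6,7), (6,5), (6,3).
By the shoelace formula its area is 20.00.

20.00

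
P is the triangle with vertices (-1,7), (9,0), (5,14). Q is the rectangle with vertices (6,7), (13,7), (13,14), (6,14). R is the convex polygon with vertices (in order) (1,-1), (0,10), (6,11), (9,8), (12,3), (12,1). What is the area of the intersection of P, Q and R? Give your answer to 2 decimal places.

1.75

The intersection is the polygon with vertices (6,7), (6,10.5), (7,7).
By the shoelace formula its area is 1.75.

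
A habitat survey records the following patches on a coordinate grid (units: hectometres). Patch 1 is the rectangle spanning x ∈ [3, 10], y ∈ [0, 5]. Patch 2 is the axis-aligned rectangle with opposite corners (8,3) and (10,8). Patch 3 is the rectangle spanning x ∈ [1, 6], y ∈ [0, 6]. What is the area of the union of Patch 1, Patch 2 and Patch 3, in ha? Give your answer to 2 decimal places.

By inclusion–exclusion:
Individual areas: |Patch 1| = 35, |Patch 2| = 10, |Patch 3| = 30.
|Patch 1∩Patch 2|: x∈[8,10], y∈[3,5] → 2·2 = 4.
|Patch 1∩Patch 3|: x∈[3,6], y∈[0,5] → 3·5 = 15.
|Patch 2∩Patch 3| = 0 (no overlap).
|Patch 1∩Patch 2∩Patch 3| = 0.
|Patch 1 ∪ Patch 2 ∪ Patch 3| = 75 − 19 + 0 = 56.00.

56.00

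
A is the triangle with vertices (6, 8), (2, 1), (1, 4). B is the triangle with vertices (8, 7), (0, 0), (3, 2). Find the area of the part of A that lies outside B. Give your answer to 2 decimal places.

9.17

|A| = 9.5, |A∩B| = 0.3276.
|A ∖ B| = |A| − |A∩B| = 9.5 − 0.3276 = 9.17.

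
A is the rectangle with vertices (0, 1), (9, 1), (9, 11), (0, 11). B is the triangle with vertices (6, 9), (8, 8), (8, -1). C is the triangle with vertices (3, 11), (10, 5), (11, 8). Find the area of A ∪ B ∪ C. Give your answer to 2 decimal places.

95.22

By inclusion–exclusion:
Individual areas: |A| = 90, |B| = 9, |C| = 13.5.
|A∩B| = 8.6.
|A∩C| = 8.6786.
|B∩C| = 1.8177.
|A∩B∩C| = 1.8177.
|A ∪ B ∪ C| = 112.5 − 19.0963 + 1.8177 = 95.22.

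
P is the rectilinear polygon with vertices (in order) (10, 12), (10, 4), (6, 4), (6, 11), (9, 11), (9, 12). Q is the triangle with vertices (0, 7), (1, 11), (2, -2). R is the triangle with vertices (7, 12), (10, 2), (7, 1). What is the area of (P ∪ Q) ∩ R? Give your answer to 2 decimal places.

9.45

The region (P ∪ Q) ∩ R is the polygon with vertices (7,4), (7,11), (7.3,11), (9.4,4).
By the shoelace formula its area is 9.45.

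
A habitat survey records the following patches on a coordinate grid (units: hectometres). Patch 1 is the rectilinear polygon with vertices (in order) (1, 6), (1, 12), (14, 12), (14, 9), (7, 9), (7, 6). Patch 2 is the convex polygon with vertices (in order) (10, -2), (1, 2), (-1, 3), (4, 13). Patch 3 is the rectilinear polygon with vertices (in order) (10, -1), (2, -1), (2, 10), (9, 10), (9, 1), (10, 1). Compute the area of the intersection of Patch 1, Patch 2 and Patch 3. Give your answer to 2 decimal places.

15.75

The intersection is the polygon with vertices (2.5,10), (5.2,10), (6.8,6), (2,6), (2,9).
By the shoelace formula its area is 15.75.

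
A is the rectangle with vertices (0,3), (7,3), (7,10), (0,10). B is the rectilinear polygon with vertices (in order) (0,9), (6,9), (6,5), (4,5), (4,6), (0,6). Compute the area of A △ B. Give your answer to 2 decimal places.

29.00

|A| = 49, |B| = 20, |A∩B| = 20.
|A △ B| = |A| + |B| − 2·|A∩B| = 49 + 20 − 40 = 29.00.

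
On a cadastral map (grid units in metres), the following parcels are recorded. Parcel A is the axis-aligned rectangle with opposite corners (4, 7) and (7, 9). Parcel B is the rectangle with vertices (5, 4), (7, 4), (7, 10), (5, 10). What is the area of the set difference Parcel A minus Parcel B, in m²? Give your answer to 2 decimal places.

2.00

|Parcel A∩Parcel B|: x∈[5,7], y∈[7,9] → 2·2 = 4.
|Parcel A| = 6.
|Parcel A ∖ Parcel B| = |Parcel A| − |Parcel A∩Parcel B| = 6 − 4 = 2.00.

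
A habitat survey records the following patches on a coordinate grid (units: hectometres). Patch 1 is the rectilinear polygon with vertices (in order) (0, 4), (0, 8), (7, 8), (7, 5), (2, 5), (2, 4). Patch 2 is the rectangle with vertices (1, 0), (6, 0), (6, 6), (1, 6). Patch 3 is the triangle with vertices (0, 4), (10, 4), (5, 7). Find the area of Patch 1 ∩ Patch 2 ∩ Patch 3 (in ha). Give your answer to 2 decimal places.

The intersection is the polygon with vertices (2,4), (1,4), (1,4.6), (3.333,6), (6,6), (6,5), (2,5).
By the shoelace formula its area is 4.37.

4.37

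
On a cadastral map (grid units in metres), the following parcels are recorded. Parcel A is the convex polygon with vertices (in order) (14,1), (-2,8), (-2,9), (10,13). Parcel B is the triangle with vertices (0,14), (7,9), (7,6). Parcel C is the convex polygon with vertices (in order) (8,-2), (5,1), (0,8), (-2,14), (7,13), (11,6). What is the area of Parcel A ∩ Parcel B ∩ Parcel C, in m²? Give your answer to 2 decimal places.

7.90

The intersection is the polygon with vertices (7,9), (7,6), (2.936,10.645), (4.136,11.046).
By the shoelace formula its area is 7.90.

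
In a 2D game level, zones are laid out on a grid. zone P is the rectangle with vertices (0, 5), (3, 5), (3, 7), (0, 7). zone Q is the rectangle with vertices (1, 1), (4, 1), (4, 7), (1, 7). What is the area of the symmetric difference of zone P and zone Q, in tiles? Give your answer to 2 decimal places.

16.00

|zone P∩zone Q|: x∈[1,3], y∈[5,7] → 2·2 = 4.
|zone P △ zone Q| = |zone P| + |zone Q| − 2·|zone P∩zone Q| = 6 + 18 − 8 = 16.00.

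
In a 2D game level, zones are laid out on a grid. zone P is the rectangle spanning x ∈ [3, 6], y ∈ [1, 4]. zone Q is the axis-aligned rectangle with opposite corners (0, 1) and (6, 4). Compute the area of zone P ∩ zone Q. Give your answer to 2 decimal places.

|zone P∩zone Q|: x∈[3,6], y∈[1,4] → 3·3 = 9.

9.00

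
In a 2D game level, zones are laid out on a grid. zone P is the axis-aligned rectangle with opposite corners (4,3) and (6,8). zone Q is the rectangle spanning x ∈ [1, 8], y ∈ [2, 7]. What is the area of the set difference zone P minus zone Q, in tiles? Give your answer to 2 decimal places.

|zone P∩zone Q|: x∈[4,6], y∈[3,7] → 2·4 = 8.
|zone P| = 10.
|zone P ∖ zone Q| = |zone P| − |zone P∩zone Q| = 10 − 8 = 2.00.

2.00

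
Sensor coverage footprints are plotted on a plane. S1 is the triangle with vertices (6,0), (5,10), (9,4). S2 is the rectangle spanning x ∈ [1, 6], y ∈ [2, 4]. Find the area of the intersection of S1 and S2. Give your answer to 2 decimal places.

0.60

The intersection is the polygon with vertices (5.6,4), (6,4), (6,2), (5.8,2).
By the shoelace formula its area is 0.60.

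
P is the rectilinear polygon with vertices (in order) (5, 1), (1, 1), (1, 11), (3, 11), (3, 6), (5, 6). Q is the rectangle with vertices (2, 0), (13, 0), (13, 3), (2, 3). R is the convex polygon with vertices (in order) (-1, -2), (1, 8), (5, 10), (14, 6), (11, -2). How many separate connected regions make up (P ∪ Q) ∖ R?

2

(P ∪ Q) ∖ R splits into 2 disjoint pieces (area 5, area 2.0625).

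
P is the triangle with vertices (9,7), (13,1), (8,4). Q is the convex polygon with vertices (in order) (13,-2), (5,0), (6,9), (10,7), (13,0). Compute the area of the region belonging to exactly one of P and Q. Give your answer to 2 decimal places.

46.62

|P| = 9, |Q| = 55, |P∩Q| = 8.6885.
|P △ Q| = |P| + |Q| − 2·|P∩Q| = 9 + 55 − 17.3769 = 46.62.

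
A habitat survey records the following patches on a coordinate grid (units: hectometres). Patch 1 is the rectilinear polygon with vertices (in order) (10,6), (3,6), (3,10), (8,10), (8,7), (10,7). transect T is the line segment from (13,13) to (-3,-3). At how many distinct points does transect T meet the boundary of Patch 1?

2

The segment meets the boundary at (6,6), (8,8).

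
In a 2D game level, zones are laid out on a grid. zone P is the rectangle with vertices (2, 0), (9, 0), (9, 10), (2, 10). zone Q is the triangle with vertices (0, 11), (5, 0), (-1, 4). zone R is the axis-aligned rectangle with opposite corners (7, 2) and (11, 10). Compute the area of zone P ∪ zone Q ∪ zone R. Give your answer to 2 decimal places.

102.10

By inclusion–exclusion:
Individual areas: |zone P| = 70, |zone Q| = 23, |zone R| = 32.
|zone P∩zone Q| = 6.9.
|zone P∩zone R|: x∈[7,9], y∈[2,10] → 2·8 = 16.
|zone Q∩zone R| = 0.
|zone P∩zone Q∩zone R| = 0.
|zone P ∪ zone Q ∪ zone R| = 125 − 22.9 + 0 = 102.10.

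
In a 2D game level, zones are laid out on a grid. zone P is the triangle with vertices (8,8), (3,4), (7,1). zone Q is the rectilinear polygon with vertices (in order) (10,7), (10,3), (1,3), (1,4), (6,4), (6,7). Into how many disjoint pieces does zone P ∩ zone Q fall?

1

zone P ∩ zone Q is a single connected region.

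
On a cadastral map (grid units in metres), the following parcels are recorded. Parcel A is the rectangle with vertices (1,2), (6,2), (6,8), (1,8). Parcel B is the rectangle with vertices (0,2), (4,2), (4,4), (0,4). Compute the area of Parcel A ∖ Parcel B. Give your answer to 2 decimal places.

24.00

|Parcel A∩Parcel B|: x∈[1,4], y∈[2,4] → 3·2 = 6.
|Parcel A| = 30.
|Parcel A ∖ Parcel B| = |Parcel A| − |Parcel A∩Parcel B| = 30 − 6 = 24.00.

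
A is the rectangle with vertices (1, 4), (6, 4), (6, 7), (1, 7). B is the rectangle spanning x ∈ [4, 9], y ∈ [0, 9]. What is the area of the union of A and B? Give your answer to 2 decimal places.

By inclusion–exclusion:
Individual areas: |A| = 15, |B| = 45.
|A∩B|: x∈[4,6], y∈[4,7] → 2·3 = 6.
|A ∪ B| = 60 − 6 = 54.00.

54.00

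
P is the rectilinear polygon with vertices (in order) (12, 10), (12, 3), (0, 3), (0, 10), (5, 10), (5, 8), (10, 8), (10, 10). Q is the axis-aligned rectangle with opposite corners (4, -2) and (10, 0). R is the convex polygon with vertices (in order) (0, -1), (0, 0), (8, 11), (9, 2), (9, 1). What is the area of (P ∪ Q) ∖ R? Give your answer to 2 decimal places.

|P ∪ Q| = 86.
|(P ∪ Q) ∩ R| = 23.0833.
|(P ∪ Q) ∖ R| = 86 − 23.0833 = 62.92.

62.92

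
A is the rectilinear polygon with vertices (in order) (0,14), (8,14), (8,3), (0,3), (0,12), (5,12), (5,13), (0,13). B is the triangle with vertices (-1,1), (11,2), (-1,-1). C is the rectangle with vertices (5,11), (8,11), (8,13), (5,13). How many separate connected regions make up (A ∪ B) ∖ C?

3

(A ∪ B) ∖ C splits into 3 disjoint pieces (area 8, area 69, area 12).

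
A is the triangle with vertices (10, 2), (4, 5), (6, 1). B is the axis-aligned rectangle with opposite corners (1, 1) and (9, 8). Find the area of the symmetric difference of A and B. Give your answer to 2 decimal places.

47.75

|A| = 9, |B| = 56, |A∩B| = 8.625.
|A △ B| = |A| + |B| − 2·|A∩B| = 9 + 56 − 17.25 = 47.75.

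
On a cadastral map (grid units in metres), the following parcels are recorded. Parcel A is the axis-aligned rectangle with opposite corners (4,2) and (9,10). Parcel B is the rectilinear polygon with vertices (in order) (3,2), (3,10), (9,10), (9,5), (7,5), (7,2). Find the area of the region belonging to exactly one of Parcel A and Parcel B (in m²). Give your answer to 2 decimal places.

14.00

|Parcel A| = 40, |Parcel B| = 42, |Parcel A∩Parcel B| = 34.
|Parcel A △ Parcel B| = |Parcel A| + |Parcel B| − 2·|Parcel A∩Parcel B| = 40 + 42 − 68 = 14.00.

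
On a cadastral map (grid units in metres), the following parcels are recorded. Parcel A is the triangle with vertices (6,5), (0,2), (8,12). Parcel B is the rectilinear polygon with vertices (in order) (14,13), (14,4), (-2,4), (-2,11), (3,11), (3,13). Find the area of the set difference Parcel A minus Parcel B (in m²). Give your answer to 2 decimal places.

2.40

|Parcel A| = 18, |Parcel A∩Parcel B| = 15.6.
|Parcel A ∖ Parcel B| = |Parcel A| − |Parcel A∩Parcel B| = 18 − 15.6 = 2.40.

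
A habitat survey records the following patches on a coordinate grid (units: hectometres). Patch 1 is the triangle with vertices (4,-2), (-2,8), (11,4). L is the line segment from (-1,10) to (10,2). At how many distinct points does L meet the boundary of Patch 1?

2

The segment meets the boundary at (9.279,2.525), (4.5,6).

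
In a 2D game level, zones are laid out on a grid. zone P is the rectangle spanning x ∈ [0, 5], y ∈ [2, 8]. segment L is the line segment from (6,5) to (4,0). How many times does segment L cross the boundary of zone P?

The segment meets the boundary at (4.8,2), (5,2.5).

2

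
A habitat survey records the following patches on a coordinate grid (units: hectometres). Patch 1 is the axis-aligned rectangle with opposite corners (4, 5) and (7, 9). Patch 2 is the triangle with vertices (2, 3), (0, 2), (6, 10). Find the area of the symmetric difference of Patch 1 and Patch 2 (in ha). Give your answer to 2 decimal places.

15.51

|Patch 1| = 12, |Patch 2| = 5, |Patch 1∩Patch 2| = 0.744.
|Patch 1 △ Patch 2| = |Patch 1| + |Patch 2| − 2·|Patch 1∩Patch 2| = 12 + 5 − 1.4881 = 15.51.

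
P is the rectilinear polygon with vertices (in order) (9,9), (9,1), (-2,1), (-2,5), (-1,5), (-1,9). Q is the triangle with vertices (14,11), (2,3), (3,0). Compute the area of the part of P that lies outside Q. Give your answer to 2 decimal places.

|P| = 84, |P∩Q| = 17.1667.
|P ∖ Q| = |P| − |P∩Q| = 84 − 17.1667 = 66.83.

66.83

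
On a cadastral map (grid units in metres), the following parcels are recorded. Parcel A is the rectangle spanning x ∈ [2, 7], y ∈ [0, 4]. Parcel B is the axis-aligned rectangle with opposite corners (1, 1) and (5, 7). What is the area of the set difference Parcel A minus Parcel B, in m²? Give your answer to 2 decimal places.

11.00

|Parcel A∩Parcel B|: x∈[2,5], y∈[1,4] → 3·3 = 9.
|Parcel A| = 20.
|Parcel A ∖ Parcel B| = |Parcel A| − |Parcel A∩Parcel B| = 20 − 9 = 11.00.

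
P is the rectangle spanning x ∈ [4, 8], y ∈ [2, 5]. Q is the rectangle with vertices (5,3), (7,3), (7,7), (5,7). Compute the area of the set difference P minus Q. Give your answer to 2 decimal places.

|P∩Q|: x∈[5,7], y∈[3,5] → 2·2 = 4.
|P| = 12.
|P ∖ Q| = |P| − |P∩Q| = 12 − 4 = 8.00.

8.00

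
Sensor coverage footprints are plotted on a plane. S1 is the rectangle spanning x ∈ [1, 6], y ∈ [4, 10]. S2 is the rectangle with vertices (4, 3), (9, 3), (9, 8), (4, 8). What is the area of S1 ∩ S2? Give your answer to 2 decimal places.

|S1∩S2|: x∈[4,6], y∈[4,8] → 2·4 = 8.

8.00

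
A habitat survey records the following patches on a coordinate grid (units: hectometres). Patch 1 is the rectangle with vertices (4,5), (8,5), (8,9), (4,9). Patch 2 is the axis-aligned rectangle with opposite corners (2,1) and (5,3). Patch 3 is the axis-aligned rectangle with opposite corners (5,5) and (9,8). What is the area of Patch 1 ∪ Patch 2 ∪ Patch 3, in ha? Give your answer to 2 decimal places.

By inclusion–exclusion:
Individual areas: |Patch 1| = 16, |Patch 2| = 6, |Patch 3| = 12.
|Patch 1∩Patch 2| = 0 (no overlap).
|Patch 1∩Patch 3|: x∈[5,8], y∈[5,8] → 3·3 = 9.
|Patch 2∩Patch 3| = 0 (no overlap).
|Patch 1∩Patch 2∩Patch 3| = 0.
|Patch 1 ∪ Patch 2 ∪ Patch 3| = 34 − 9 + 0 = 25.00.

25.00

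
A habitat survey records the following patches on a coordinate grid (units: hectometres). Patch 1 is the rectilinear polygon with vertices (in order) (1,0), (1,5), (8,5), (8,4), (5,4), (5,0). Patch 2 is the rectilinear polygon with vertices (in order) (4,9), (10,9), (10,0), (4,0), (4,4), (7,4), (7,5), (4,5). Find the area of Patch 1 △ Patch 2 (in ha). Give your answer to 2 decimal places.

64.00

|Patch 1| = 23, |Patch 2| = 51, |Patch 1∩Patch 2| = 5.
|Patch 1 △ Patch 2| = |Patch 1| + |Patch 2| − 2·|Patch 1∩Patch 2| = 23 + 51 − 10 = 64.00.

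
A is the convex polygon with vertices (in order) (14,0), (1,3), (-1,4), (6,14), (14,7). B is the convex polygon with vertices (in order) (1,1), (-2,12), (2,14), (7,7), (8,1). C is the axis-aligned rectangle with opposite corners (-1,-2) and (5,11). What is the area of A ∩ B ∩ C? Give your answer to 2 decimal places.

The intersection is the polygon with vertices (0.368,3.316), (-0.149,5.215), (3.9,11), (4.143,11), (5,9.8), (5,2.077), (1,3).
By the shoelace formula its area is 30.06.

30.06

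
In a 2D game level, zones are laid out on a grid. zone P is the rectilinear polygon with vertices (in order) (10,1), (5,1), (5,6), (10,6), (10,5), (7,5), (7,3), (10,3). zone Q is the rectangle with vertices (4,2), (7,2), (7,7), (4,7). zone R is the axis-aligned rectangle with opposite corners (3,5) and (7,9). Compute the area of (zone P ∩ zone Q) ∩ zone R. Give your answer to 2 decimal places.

The region (zone P ∩ zone Q) ∩ zone R is the polygon with vertices (7,6), (7,5), (5,5), (5,6).
By the shoelace formula its area is 2.00.

2.00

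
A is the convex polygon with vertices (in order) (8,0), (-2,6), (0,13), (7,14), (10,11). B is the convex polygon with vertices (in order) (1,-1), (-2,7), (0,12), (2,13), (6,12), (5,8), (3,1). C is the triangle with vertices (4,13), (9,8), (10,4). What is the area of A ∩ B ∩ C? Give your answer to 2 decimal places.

The intersection is the polygon with vertices (4.667,12.333), (5.8,11.2), (5.636,10.546), (4.4,12.4).
By the shoelace formula its area is 0.67.

0.67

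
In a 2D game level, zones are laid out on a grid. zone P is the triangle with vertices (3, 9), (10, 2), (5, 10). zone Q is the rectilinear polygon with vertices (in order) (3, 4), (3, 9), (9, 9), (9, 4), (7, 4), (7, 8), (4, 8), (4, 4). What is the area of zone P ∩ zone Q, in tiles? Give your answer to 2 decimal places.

4.39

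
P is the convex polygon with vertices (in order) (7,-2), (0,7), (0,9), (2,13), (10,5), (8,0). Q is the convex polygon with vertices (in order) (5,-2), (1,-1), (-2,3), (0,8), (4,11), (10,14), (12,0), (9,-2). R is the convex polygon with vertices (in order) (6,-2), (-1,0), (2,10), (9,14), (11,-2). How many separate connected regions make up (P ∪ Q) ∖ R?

(P ∪ Q) ∖ R splits into 3 disjoint pieces (area 18.2327, area 15.9955, area 1.6591).

3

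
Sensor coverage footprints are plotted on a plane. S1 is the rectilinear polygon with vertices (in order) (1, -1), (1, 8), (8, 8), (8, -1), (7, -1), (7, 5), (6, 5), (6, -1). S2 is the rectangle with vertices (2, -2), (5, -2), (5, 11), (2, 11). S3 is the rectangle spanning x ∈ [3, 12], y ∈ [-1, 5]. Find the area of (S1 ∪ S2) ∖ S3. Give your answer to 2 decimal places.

45.00

|S1 ∪ S2| = 69.
|(S1 ∪ S2) ∩ S3| = 24.
|(S1 ∪ S2) ∖ S3| = 69 − 24 = 45.00.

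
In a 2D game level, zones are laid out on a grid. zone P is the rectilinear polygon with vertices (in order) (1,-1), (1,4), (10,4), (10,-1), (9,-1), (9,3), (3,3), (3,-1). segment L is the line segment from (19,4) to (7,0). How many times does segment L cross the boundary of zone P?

The segment meets the boundary at (9,0.667), (10,1).

2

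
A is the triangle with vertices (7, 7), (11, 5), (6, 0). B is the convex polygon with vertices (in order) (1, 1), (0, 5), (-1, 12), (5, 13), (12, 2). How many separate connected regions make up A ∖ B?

2

A ∖ B splits into 2 disjoint pieces (area 0.5556, area 1.0105).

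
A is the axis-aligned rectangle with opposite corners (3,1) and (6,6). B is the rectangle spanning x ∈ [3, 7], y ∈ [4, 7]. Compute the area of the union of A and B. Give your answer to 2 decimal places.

By inclusion–exclusion:
Individual areas: |A| = 15, |B| = 12.
|A∩B|: x∈[3,6], y∈[4,6] → 3·2 = 6.
|A ∪ B| = 27 − 6 = 21.00.

21.00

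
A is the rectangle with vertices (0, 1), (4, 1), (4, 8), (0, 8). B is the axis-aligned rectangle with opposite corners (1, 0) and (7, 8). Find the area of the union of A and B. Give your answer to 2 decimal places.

55.00

By inclusion–exclusion:
Individual areas: |A| = 28, |B| = 48.
|A∩B|: x∈[1,4], y∈[1,8] → 3·7 = 21.
|A ∪ B| = 76 − 21 = 55.00.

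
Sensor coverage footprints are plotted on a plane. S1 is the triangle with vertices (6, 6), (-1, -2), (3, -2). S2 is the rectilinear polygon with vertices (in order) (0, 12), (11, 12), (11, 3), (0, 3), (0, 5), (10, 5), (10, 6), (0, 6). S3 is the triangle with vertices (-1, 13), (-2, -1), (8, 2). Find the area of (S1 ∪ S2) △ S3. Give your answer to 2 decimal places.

|S1 ∪ S2| = 103.
|(S1 ∪ S2) ∩ S3| = 32.2682.
|(S1 ∪ S2) △ S3| = 103 + 68.5 − 64.5363 = 106.96.

106.96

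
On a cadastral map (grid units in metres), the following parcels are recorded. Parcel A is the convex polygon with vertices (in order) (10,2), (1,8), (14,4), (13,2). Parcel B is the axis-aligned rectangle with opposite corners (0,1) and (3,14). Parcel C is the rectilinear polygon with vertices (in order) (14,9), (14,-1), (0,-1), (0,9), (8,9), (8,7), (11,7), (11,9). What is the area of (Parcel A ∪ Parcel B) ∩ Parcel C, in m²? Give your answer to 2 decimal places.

|Parcel A ∪ Parcel B| = 62.2821.
|(Parcel A ∪ Parcel B) ∩ Parcel C| = 47.28.

47.28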